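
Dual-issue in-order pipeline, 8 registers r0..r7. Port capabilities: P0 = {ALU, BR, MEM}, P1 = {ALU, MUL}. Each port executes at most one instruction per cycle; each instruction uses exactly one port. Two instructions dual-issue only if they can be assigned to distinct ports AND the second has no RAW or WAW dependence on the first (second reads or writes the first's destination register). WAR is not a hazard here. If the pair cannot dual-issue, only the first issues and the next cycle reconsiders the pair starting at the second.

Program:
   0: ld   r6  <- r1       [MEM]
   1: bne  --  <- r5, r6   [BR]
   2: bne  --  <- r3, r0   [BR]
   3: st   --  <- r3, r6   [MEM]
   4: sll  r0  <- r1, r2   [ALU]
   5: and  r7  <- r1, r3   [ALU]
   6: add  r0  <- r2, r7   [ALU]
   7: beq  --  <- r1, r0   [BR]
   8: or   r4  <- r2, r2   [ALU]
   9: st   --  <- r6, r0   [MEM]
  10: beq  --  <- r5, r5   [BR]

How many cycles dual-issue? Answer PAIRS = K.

  cy0 -> i0 (ld.MEM) no-port MEM/BR
  cy1 -> i1 (bne.BR) no-port BR/BR
  cy2 -> i2 (bne.BR) no-port BR/MEM
  cy3 -> i3,i4 (st.MEM sll.ALU) 2-wide
  cy4 -> i5 (and.ALU) RAW r7
  cy5 -> i6 (add.ALU) RAW r0
  cy6 -> i7,i8 (beq.BR or.ALU) 2-wide
  cy7 -> i9 (st.MEM) no-port MEM/BR
  cy8 -> i10 (beq.BR) tail

PAIRS = 2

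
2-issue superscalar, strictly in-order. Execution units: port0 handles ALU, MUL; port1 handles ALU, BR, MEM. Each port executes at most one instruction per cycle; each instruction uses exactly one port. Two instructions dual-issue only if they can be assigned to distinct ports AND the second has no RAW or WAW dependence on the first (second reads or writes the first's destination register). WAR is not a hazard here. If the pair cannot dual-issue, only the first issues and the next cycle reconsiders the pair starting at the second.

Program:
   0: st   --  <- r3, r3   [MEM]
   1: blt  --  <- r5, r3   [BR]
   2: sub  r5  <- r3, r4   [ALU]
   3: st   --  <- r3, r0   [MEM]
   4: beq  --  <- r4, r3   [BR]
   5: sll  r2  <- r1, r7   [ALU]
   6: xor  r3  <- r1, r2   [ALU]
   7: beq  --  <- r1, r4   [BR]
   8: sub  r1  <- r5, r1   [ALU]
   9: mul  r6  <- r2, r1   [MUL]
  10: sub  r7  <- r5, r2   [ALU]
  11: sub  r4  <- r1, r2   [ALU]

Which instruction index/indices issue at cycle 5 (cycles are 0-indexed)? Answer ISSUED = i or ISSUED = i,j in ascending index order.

ISSUED = 8

0. st @i0  | no-port MEM/BR
1. blt;sub @i1/i2  | dual
2. st @i3  | no-port MEM/BR
3. beq;sll @i4/i5  | dual
4. xor;beq @i6/i7  | dual
5. sub @i8  | RAW r1
6. mul;sub @i9/i10  | dual
7. sub @i11  | tail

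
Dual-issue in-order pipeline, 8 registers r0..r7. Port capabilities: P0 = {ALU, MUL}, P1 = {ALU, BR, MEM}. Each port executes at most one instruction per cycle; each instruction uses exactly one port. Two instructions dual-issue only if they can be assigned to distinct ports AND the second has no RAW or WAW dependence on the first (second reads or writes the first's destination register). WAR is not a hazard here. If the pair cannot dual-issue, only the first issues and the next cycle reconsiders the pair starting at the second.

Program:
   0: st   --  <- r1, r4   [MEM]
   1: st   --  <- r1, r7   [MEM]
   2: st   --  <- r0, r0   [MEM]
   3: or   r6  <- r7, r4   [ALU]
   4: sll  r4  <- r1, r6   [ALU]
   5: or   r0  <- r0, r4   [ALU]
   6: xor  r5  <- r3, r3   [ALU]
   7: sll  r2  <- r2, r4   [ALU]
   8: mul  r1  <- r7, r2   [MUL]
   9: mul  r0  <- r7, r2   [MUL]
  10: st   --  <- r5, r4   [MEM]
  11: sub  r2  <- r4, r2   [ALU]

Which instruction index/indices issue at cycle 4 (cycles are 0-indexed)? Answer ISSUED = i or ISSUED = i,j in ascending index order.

0. st @i0  | no-port MEM/MEM
1. st @i1  | no-port MEM/MEM
2. st or @i2&i3  | dual
3. sll @i4  | RAW r4
4. or xor @i5&i6  | dual
5. sll @i7  | RAW r2
6. mul @i8  | no-port MUL/MUL
7. mul st @i9&i10  | dual
8. sub @i11  | tail

ISSUED = 5,6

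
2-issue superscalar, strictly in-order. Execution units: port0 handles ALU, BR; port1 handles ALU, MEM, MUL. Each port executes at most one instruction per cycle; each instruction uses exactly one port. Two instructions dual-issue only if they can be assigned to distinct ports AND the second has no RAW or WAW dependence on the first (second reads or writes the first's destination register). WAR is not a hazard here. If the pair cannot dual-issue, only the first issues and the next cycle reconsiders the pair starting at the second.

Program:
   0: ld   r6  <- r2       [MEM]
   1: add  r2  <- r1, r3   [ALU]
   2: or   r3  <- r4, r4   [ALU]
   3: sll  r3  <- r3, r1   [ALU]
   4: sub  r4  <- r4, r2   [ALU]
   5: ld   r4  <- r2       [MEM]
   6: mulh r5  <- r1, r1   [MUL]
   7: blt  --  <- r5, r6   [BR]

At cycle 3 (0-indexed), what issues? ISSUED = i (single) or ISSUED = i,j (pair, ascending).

ISSUED = 5

[0] i0/i1  ld.MEM add.ALU  -- dual
[1] i2  or.ALU  -- RAW+WAW r3
[2] i3/i4  sll.ALU sub.ALU  -- dual
[3] i5  ld.MEM  -- no-port MEM/MUL
[4] i6  mulh.MUL  -- RAW r5
[5] i7  blt.BR  -- tail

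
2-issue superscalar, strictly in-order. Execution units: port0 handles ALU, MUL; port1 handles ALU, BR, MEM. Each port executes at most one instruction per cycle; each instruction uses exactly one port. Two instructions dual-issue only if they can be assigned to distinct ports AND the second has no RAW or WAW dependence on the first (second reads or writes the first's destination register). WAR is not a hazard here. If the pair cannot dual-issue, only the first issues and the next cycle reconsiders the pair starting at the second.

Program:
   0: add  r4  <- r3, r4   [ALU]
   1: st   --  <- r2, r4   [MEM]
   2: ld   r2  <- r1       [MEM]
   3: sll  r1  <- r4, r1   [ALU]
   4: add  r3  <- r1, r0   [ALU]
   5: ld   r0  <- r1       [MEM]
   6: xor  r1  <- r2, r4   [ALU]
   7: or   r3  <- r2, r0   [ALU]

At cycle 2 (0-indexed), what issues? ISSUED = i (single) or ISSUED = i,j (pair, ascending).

0. add.ALU @i0  | RAW r4
1. st.MEM @i1  | no-port MEM/MEM
2. ld.MEM/sll.ALU @i2&i3  | dual
3. add.ALU/ld.MEM @i4&i5  | dual
4. xor.ALU/or.ALU @i6&i7  | dual

ISSUED = 2,3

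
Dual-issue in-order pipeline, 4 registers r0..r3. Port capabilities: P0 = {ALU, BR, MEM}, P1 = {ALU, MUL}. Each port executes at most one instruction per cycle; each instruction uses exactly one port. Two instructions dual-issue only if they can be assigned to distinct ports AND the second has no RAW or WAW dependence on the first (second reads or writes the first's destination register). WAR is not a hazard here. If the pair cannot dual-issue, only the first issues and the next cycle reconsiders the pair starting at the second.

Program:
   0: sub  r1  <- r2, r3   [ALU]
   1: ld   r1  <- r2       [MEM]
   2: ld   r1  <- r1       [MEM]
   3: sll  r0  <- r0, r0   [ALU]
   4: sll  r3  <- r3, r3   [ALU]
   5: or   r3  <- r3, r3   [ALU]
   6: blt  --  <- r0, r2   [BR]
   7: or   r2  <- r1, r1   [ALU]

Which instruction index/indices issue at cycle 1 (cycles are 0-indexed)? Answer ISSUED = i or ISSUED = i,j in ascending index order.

t=0 i0:sub.ALU ; WAW r1
t=1 i1:ld.MEM ; no-port MEM/MEM
t=2 i2&i3:ld.MEM+sll.ALU ; 2-wide
t=3 i4:sll.ALU ; RAW+WAW r3
t=4 i5&i6:or.ALU+blt.BR ; 2-wide
t=5 i7:or.ALU ; tail

ISSUED = 1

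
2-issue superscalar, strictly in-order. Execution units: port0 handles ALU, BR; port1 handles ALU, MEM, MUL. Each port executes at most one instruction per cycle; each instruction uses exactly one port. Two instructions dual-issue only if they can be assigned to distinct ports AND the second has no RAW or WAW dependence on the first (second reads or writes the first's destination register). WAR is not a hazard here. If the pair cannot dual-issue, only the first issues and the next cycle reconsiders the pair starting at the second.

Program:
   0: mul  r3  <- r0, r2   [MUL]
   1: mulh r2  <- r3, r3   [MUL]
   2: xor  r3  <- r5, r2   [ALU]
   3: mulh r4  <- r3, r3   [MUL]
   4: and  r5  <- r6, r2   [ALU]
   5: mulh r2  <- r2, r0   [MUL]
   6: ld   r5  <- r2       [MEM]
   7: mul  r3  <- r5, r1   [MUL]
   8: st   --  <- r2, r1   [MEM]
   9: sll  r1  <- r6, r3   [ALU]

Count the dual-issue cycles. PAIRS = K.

PAIRS = 2

0. mul @i0  | no-port MUL/MUL
1. mulh @i1  | RAW r2
2. xor @i2  | RAW r3
3. mulh;and @i3&i4  | 2-wide
4. mulh @i5  | no-port MUL/MEM
5. ld @i6  | no-port MEM/MUL
6. mul @i7  | no-port MUL/MEM
7. st;sll @i8&i9  | 2-wide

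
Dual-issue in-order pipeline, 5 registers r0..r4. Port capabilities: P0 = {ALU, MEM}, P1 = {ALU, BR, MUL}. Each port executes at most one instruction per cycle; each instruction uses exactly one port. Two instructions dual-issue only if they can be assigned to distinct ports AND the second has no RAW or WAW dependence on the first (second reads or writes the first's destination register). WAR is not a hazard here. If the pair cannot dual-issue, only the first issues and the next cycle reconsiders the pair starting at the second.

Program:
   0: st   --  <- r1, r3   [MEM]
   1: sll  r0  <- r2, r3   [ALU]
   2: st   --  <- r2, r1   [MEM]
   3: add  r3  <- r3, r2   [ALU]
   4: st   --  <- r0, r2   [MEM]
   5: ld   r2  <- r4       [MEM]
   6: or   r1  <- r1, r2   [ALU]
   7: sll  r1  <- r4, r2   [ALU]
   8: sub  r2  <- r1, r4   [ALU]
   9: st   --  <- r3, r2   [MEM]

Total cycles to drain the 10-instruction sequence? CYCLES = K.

CYCLES = 8

0. st.MEM;sll.ALU @i0+i1  | pair
1. st.MEM;add.ALU @i2+i3  | pair
2. st.MEM @i4  | no-port MEM/MEM
3. ld.MEM @i5  | RAW r2
4. or.ALU @i6  | WAW r1
5. sll.ALU @i7  | RAW r1
6. sub.ALU @i8  | RAW r2
7. st.MEM @i9  | tail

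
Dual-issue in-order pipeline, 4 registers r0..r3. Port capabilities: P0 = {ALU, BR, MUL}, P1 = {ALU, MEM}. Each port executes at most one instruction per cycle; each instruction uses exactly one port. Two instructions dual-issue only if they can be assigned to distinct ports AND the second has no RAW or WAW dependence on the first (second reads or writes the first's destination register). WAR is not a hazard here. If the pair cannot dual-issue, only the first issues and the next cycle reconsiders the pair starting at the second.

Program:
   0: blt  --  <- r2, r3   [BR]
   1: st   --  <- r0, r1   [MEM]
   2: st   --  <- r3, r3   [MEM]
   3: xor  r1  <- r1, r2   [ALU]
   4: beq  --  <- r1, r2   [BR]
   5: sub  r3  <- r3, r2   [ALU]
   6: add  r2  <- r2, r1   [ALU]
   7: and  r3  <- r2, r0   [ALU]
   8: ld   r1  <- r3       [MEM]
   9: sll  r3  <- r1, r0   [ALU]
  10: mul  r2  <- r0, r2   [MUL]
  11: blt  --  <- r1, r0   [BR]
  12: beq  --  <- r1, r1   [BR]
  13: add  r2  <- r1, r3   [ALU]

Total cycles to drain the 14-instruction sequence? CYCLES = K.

0. blt/st @i0/i1  | 2-wide
1. st/xor @i2/i3  | 2-wide
2. beq/sub @i4/i5  | 2-wide
3. add @i6  | RAW r2
4. and @i7  | RAW r3
5. ld @i8  | RAW r1
6. sll/mul @i9/i10  | 2-wide
7. blt @i11  | no-port BR/BR
8. beq/add @i12/i13  | 2-wide

CYCLES = 9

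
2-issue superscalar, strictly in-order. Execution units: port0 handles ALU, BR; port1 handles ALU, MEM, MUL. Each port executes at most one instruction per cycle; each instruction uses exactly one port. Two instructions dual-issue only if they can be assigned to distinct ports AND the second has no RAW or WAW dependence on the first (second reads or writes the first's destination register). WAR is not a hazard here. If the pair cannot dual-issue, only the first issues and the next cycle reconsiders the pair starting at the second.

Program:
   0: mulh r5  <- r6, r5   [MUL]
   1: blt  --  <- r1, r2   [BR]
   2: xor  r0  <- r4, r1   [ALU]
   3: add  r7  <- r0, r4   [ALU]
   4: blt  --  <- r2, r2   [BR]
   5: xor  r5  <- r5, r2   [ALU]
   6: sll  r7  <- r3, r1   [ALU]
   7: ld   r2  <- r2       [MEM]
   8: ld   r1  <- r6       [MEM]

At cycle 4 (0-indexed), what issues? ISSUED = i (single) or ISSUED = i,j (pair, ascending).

ISSUED = 7

c0: i0/i1 mulh;blt  pair
c1: i2 xor  RAW r0
c2: i3/i4 add;blt  pair
c3: i5/i6 xor;sll  pair
c4: i7 ld  no-port MEM/MEM
c5: i8 ld  tail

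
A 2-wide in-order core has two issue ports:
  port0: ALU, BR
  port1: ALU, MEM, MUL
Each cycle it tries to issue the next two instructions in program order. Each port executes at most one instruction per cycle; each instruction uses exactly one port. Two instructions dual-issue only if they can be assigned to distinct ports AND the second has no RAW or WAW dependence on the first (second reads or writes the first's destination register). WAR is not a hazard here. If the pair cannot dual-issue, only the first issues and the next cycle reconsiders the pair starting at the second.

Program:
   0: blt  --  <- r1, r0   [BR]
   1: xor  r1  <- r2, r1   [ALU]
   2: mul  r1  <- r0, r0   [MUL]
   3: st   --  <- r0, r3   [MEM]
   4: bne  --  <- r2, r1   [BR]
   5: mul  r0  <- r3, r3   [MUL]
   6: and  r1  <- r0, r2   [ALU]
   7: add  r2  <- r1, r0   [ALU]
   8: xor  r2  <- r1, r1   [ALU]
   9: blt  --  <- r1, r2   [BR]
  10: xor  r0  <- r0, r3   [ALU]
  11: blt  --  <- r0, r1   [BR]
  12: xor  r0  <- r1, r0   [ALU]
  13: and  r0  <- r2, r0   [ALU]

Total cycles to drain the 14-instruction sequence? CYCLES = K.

CYCLES = 10

0. blt xor @i0/i1  | dual
1. mul @i2  | no-port MUL/MEM
2. st bne @i3/i4  | dual
3. mul @i5  | RAW r0
4. and @i6  | RAW r1
5. add @i7  | WAW r2
6. xor @i8  | RAW r2
7. blt xor @i9/i10  | dual
8. blt xor @i11/i12  | dual
9. and @i13  | tail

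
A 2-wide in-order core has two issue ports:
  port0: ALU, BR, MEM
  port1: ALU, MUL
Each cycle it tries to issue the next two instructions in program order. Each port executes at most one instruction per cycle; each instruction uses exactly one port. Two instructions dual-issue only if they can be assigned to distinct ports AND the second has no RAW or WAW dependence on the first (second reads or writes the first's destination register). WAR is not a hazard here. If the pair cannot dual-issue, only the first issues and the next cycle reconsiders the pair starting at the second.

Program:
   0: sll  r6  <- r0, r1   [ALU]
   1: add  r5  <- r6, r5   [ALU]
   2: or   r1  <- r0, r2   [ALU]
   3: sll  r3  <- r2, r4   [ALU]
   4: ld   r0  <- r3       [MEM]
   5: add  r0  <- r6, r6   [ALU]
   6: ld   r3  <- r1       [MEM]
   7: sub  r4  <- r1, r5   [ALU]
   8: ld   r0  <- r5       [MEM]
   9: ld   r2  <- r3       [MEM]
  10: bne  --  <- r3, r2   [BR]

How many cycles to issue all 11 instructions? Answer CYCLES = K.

t=0 i0:sll.ALU ; RAW r6
t=1 i1,i2:add.ALU;or.ALU ; 2-wide
t=2 i3:sll.ALU ; RAW r3
t=3 i4:ld.MEM ; WAW r0
t=4 i5,i6:add.ALU;ld.MEM ; 2-wide
t=5 i7,i8:sub.ALU;ld.MEM ; 2-wide
t=6 i9:ld.MEM ; no-port MEM/BR
t=7 i10:bne.BR ; tail

CYCLES = 8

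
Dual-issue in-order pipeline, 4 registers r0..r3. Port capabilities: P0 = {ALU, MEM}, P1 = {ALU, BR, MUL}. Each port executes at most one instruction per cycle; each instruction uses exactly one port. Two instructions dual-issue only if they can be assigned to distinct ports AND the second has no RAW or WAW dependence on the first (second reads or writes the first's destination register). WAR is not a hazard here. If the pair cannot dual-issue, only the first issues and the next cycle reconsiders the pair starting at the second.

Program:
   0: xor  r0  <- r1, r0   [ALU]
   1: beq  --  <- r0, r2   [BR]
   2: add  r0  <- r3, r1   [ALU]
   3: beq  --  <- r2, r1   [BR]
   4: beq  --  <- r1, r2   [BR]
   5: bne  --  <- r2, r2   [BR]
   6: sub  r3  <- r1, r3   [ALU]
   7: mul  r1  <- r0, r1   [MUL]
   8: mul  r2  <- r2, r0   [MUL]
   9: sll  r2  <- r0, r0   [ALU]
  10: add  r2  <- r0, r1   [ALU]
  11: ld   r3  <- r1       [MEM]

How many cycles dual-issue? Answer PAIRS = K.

PAIRS = 3

  cy0 -> i0 (xor) RAW r0
  cy1 -> i1&i2 (beq;add) dual
  cy2 -> i3 (beq) no-port BR/BR
  cy3 -> i4 (beq) no-port BR/BR
  cy4 -> i5&i6 (bne;sub) dual
  cy5 -> i7 (mul) no-port MUL/MUL
  cy6 -> i8 (mul) WAW r2
  cy7 -> i9 (sll) WAW r2
  cy8 -> i10&i11 (add;ld) dual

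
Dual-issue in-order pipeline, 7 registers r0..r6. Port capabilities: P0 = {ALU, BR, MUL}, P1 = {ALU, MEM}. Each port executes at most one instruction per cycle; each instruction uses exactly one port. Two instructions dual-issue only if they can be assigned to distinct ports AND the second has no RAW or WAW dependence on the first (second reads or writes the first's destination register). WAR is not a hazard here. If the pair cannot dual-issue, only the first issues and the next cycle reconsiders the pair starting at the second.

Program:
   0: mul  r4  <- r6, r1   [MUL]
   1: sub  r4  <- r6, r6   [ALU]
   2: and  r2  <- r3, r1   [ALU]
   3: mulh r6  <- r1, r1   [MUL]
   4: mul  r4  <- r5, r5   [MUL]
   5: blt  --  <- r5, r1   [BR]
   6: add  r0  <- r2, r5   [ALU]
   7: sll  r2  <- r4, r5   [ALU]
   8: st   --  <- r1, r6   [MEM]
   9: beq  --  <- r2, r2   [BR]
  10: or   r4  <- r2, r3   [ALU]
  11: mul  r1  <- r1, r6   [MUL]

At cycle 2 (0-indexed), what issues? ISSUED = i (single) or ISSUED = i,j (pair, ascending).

ISSUED = 3

t=0 i0:mul ; WAW r4
t=1 i1&i2:sub and ; dual
t=2 i3:mulh ; no-port MUL/MUL
t=3 i4:mul ; no-port MUL/BR
t=4 i5&i6:blt add ; dual
t=5 i7&i8:sll st ; dual
t=6 i9&i10:beq or ; dual
t=7 i11:mul ; tail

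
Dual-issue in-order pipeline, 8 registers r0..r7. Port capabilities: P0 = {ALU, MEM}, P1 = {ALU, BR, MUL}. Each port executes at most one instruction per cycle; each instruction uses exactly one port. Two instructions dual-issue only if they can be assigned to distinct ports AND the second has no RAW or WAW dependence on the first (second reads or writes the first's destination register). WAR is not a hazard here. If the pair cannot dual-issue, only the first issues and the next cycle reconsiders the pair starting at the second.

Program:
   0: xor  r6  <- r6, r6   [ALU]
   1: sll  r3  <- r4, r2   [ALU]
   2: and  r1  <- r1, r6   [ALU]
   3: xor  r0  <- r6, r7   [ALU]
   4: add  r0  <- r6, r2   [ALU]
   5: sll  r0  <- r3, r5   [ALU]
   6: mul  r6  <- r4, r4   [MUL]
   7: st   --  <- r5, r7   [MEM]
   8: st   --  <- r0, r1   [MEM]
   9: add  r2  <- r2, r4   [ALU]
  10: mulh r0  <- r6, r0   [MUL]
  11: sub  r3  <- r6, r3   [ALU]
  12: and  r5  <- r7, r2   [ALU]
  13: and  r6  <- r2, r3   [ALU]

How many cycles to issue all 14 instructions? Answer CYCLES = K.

CYCLES = 8

t=0 i0+i1:xor;sll ; 2-wide
t=1 i2+i3:and;xor ; 2-wide
t=2 i4:add ; WAW r0
t=3 i5+i6:sll;mul ; 2-wide
t=4 i7:st ; no-port MEM/MEM
t=5 i8+i9:st;add ; 2-wide
t=6 i10+i11:mulh;sub ; 2-wide
t=7 i12+i13:and;and ; 2-wide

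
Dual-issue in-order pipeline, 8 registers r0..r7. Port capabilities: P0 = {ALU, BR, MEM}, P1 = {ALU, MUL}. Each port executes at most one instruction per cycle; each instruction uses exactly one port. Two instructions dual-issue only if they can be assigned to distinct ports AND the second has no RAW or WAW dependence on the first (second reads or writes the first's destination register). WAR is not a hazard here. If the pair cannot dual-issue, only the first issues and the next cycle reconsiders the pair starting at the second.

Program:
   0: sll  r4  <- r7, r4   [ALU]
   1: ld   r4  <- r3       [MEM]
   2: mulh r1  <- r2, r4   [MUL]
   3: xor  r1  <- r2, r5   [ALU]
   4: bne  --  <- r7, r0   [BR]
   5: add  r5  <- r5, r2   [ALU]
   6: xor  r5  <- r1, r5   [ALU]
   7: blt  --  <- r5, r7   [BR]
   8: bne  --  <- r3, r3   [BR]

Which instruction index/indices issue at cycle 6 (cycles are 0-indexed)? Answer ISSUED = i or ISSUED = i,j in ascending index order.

ISSUED = 7

t=0 i0:sll ; WAW r4
t=1 i1:ld ; RAW r4
t=2 i2:mulh ; WAW r1
t=3 i3&i4:xor;bne ; dual
t=4 i5:add ; RAW+WAW r5
t=5 i6:xor ; RAW r5
t=6 i7:blt ; no-port BR/BR
t=7 i8:bne ; tail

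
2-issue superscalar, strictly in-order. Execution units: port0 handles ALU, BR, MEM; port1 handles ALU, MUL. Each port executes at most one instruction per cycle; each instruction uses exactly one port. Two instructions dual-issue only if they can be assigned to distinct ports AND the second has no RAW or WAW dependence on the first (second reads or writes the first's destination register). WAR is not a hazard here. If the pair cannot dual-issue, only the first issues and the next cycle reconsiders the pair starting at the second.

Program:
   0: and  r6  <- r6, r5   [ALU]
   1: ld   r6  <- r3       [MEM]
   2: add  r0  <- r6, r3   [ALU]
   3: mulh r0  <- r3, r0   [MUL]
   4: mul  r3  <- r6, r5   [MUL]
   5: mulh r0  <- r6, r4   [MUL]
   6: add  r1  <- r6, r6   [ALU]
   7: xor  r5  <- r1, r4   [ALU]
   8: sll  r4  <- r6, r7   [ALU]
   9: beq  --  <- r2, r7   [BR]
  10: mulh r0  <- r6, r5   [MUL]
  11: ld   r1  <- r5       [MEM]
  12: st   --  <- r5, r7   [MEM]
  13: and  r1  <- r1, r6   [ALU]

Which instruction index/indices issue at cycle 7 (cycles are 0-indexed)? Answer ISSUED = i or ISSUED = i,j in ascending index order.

  cy0 -> i0 (and) WAW r6
  cy1 -> i1 (ld) RAW r6
  cy2 -> i2 (add) RAW+WAW r0
  cy3 -> i3 (mulh) no-port MUL/MUL
  cy4 -> i4 (mul) no-port MUL/MUL
  cy5 -> i5+i6 (mulh;add) 2-wide
  cy6 -> i7+i8 (xor;sll) 2-wide
  cy7 -> i9+i10 (beq;mulh) 2-wide
  cy8 -> i11 (ld) no-port MEM/MEM
  cy9 -> i12+i13 (st;and) 2-wide

ISSUED = 9,10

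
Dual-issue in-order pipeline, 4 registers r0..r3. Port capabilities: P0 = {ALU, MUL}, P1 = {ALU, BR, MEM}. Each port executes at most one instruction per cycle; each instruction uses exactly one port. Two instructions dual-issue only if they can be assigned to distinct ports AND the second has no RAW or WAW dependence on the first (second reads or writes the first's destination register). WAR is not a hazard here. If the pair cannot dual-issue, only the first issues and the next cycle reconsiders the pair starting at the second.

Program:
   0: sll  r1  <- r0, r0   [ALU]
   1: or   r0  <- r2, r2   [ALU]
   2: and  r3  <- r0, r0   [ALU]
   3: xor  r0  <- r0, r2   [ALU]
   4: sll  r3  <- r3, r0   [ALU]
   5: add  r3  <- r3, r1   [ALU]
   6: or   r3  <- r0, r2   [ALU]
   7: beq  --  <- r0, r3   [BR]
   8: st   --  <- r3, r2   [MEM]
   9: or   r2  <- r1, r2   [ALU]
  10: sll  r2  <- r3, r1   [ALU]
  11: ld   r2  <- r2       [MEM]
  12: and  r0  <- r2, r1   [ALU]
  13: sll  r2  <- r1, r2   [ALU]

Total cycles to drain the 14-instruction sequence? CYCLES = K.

CYCLES = 10

t=0 i0/i1:sll;or ; 2-wide
t=1 i2/i3:and;xor ; 2-wide
t=2 i4:sll ; RAW+WAW r3
t=3 i5:add ; WAW r3
t=4 i6:or ; RAW r3
t=5 i7:beq ; no-port BR/MEM
t=6 i8/i9:st;or ; 2-wide
t=7 i10:sll ; RAW+WAW r2
t=8 i11:ld ; RAW r2
t=9 i12/i13:and;sll ; 2-wide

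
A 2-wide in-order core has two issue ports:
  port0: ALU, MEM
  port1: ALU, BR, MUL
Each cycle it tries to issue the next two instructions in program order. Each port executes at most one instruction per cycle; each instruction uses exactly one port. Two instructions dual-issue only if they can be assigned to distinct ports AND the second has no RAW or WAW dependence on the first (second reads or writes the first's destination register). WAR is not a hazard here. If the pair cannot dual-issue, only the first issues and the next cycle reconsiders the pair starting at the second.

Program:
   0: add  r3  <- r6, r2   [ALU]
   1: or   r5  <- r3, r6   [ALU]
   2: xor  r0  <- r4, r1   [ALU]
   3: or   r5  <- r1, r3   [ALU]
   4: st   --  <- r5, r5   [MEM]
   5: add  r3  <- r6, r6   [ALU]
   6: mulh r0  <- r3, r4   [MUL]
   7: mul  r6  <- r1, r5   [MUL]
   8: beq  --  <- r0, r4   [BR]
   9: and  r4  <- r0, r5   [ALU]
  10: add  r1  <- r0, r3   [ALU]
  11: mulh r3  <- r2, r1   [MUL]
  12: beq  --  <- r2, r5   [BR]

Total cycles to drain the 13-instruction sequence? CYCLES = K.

[0] i0  add.ALU  -- RAW r3
[1] i1,i2  or.ALU xor.ALU  -- pair
[2] i3  or.ALU  -- RAW r5
[3] i4,i5  st.MEM add.ALU  -- pair
[4] i6  mulh.MUL  -- no-port MUL/MUL
[5] i7  mul.MUL  -- no-port MUL/BR
[6] i8,i9  beq.BR and.ALU  -- pair
[7] i10  add.ALU  -- RAW r1
[8] i11  mulh.MUL  -- no-port MUL/BR
[9] i12  beq.BR  -- tail

CYCLES = 10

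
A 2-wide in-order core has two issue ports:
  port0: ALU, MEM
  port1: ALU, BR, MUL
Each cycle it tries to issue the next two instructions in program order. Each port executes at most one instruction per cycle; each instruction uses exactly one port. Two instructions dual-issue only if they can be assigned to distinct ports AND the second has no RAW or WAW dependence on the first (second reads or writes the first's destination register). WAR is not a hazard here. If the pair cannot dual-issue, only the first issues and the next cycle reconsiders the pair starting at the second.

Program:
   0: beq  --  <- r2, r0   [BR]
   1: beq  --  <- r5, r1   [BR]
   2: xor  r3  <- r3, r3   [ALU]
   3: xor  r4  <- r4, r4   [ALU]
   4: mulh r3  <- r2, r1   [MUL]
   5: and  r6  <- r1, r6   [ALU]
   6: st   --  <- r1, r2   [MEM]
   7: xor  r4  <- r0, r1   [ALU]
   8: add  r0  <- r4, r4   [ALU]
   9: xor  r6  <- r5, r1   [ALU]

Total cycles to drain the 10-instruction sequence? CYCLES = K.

CYCLES = 6

#0 head=0: beq i0 no-port BR/BR
#1 head=1: beq;xor i1/i2 dual
#2 head=3: xor;mulh i3/i4 dual
#3 head=5: and;st i5/i6 dual
#4 head=7: xor i7 RAW r4
#5 head=8: add;xor i8/i9 dual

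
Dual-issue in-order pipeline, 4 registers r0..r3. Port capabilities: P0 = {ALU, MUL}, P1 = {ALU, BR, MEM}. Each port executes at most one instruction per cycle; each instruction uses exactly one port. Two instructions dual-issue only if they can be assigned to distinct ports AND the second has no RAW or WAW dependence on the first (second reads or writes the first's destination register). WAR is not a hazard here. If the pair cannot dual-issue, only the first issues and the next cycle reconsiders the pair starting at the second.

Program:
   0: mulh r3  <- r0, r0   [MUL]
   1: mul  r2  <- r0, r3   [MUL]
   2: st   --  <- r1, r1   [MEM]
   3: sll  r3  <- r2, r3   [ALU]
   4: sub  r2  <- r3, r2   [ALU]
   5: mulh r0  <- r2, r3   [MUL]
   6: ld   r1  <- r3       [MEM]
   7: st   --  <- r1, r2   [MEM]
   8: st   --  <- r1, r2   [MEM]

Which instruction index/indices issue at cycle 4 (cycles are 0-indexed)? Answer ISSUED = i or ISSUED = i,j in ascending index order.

ISSUED = 5,6

c0: i0 mulh.MUL  no-port MUL/MUL
c1: i1+i2 mul.MUL/st.MEM  pair
c2: i3 sll.ALU  RAW r3
c3: i4 sub.ALU  RAW r2
c4: i5+i6 mulh.MUL/ld.MEM  pair
c5: i7 st.MEM  no-port MEM/MEM
c6: i8 st.MEM  tail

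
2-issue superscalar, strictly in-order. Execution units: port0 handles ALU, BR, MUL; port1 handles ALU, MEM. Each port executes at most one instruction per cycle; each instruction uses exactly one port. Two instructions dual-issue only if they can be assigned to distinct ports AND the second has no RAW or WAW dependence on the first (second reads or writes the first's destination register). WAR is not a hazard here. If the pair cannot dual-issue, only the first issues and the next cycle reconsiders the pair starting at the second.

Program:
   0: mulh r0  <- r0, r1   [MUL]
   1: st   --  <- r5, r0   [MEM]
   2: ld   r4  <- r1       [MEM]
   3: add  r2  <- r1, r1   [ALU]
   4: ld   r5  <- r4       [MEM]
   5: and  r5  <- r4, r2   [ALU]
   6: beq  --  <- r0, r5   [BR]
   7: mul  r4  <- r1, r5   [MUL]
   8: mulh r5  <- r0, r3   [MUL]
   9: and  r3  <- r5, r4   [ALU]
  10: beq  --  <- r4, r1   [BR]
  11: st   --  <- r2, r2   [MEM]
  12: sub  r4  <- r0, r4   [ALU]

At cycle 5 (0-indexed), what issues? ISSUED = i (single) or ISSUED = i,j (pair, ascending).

ISSUED = 6

#0 head=0: mulh.MUL i0 RAW r0
#1 head=1: st.MEM i1 no-port MEM/MEM
#2 head=2: ld.MEM;add.ALU i2/i3 dual
#3 head=4: ld.MEM i4 WAW r5
#4 head=5: and.ALU i5 RAW r5
#5 head=6: beq.BR i6 no-port BR/MUL
#6 head=7: mul.MUL i7 no-port MUL/MUL
#7 head=8: mulh.MUL i8 RAW r5
#8 head=9: and.ALU;beq.BR i9/i10 dual
#9 head=11: st.MEM;sub.ALU i11/i12 dual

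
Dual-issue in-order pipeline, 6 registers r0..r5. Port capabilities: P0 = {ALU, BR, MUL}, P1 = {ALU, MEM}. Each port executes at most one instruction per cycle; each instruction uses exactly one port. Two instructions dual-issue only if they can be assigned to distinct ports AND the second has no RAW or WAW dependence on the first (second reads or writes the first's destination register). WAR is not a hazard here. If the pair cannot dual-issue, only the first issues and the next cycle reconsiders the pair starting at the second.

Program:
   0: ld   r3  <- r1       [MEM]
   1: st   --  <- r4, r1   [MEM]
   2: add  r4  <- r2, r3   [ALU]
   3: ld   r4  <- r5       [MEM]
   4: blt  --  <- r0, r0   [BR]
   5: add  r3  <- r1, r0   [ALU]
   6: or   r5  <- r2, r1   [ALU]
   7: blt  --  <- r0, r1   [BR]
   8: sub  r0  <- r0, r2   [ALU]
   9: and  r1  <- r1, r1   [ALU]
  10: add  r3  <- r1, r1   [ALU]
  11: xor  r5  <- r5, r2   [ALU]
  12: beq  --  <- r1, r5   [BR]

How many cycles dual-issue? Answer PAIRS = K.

c0: i0 ld.MEM  no-port MEM/MEM
c1: i1+i2 st.MEM/add.ALU  pair
c2: i3+i4 ld.MEM/blt.BR  pair
c3: i5+i6 add.ALU/or.ALU  pair
c4: i7+i8 blt.BR/sub.ALU  pair
c5: i9 and.ALU  RAW r1
c6: i10+i11 add.ALU/xor.ALU  pair
c7: i12 beq.BR  tail

PAIRS = 5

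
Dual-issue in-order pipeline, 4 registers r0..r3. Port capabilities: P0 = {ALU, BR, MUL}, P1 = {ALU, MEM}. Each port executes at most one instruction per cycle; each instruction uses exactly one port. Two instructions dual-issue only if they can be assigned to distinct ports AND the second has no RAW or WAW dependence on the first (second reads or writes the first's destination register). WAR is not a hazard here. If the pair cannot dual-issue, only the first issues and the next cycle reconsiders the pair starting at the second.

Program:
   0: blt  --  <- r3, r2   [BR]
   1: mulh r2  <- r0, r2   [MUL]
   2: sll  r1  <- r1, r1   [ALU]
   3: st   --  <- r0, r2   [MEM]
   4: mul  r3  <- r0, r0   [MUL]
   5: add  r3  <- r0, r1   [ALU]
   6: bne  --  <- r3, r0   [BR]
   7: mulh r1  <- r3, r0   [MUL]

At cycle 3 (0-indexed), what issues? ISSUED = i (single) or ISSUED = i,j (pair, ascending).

ISSUED = 5

[0] i0  blt.BR  -- no-port BR/MUL
[1] i1/i2  mulh.MUL sll.ALU  -- pair
[2] i3/i4  st.MEM mul.MUL  -- pair
[3] i5  add.ALU  -- RAW r3
[4] i6  bne.BR  -- no-port BR/MUL
[5] i7  mulh.MUL  -- tail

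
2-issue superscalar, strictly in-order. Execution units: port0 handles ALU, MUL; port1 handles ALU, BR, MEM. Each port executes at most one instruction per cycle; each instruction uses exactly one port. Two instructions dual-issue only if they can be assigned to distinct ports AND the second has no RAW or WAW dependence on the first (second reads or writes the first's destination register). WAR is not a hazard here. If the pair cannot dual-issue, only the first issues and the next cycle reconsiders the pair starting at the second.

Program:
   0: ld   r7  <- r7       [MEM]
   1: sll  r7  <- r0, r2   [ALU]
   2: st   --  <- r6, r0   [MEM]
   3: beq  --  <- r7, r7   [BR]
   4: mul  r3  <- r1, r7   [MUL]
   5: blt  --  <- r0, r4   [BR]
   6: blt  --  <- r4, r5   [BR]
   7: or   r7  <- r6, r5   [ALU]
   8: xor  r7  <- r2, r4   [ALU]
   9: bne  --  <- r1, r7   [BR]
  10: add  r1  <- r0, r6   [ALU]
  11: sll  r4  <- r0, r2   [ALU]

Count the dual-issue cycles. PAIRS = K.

[0] i0  ld.MEM  -- WAW r7
[1] i1/i2  sll.ALU;st.MEM  -- dual
[2] i3/i4  beq.BR;mul.MUL  -- dual
[3] i5  blt.BR  -- no-port BR/BR
[4] i6/i7  blt.BR;or.ALU  -- dual
[5] i8  xor.ALU  -- RAW r7
[6] i9/i10  bne.BR;add.ALU  -- dual
[7] i11  sll.ALU  -- tail

PAIRS = 4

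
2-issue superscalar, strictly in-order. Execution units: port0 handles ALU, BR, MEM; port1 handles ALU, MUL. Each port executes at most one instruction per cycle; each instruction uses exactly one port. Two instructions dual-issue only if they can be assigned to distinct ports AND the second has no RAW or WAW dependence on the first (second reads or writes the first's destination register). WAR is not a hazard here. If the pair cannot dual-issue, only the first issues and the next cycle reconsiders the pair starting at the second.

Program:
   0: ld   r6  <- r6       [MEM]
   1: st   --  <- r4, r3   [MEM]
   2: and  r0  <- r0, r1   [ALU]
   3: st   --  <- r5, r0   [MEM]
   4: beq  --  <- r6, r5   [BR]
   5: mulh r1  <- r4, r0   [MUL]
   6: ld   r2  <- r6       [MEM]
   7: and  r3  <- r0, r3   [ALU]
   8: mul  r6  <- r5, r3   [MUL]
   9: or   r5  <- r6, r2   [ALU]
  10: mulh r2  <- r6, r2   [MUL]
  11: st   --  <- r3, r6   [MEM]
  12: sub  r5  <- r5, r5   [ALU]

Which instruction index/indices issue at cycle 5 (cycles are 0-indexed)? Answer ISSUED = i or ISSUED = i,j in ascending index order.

ISSUED = 8

c0: i0 ld  no-port MEM/MEM
c1: i1/i2 st and  dual
c2: i3 st  no-port MEM/BR
c3: i4/i5 beq mulh  dual
c4: i6/i7 ld and  dual
c5: i8 mul  RAW r6
c6: i9/i10 or mulh  dual
c7: i11/i12 st sub  dual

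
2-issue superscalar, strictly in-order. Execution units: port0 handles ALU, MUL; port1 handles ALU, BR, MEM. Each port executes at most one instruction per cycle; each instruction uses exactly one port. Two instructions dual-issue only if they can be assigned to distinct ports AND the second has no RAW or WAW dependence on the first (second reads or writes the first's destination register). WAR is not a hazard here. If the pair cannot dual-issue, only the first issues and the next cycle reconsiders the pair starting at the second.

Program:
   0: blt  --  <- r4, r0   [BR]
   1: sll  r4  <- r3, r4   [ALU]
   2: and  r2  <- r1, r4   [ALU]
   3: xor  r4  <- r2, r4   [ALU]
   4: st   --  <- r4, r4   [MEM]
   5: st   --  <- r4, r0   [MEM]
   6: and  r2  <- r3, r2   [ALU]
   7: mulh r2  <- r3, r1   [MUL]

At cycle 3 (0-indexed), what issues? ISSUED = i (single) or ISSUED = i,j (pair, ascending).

ISSUED = 4

  cy0 -> i0,i1 (blt.BR;sll.ALU) pair
  cy1 -> i2 (and.ALU) RAW r2
  cy2 -> i3 (xor.ALU) RAW r4
  cy3 -> i4 (st.MEM) no-port MEM/MEM
  cy4 -> i5,i6 (st.MEM;and.ALU) pair
  cy5 -> i7 (mulh.MUL) tail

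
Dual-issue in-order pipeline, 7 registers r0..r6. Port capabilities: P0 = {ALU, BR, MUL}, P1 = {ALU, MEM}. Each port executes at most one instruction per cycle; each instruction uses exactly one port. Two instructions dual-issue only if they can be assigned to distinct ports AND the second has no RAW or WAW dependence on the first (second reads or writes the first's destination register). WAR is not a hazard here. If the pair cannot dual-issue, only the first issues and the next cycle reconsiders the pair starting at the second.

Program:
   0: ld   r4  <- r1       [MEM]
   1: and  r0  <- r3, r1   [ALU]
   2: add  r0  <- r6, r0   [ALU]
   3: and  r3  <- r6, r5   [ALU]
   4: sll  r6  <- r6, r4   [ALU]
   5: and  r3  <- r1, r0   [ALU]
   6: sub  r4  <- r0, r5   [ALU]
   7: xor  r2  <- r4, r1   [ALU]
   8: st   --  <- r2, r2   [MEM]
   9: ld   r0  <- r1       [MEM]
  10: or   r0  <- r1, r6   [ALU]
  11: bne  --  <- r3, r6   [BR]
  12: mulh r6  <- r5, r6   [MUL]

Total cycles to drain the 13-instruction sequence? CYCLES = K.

t=0 i0&i1:ld.MEM+and.ALU ; 2-wide
t=1 i2&i3:add.ALU+and.ALU ; 2-wide
t=2 i4&i5:sll.ALU+and.ALU ; 2-wide
t=3 i6:sub.ALU ; RAW r4
t=4 i7:xor.ALU ; RAW r2
t=5 i8:st.MEM ; no-port MEM/MEM
t=6 i9:ld.MEM ; WAW r0
t=7 i10&i11:or.ALU+bne.BR ; 2-wide
t=8 i12:mulh.MUL ; tail

CYCLES = 9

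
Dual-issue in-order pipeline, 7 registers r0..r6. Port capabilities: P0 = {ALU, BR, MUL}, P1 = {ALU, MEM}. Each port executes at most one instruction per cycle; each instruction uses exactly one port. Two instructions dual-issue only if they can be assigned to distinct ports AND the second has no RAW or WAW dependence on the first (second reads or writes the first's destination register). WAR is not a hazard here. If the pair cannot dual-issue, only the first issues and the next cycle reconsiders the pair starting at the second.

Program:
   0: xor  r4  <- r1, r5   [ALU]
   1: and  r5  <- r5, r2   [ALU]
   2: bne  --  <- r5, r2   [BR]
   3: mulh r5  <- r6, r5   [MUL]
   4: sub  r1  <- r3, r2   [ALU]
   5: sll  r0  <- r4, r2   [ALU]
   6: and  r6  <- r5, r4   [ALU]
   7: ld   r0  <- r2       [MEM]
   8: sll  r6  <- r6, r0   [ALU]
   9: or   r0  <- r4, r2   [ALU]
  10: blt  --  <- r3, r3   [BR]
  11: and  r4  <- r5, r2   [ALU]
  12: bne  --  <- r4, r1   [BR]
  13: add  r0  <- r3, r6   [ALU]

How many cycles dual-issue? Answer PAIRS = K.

#0 head=0: xor/and i0,i1 dual
#1 head=2: bne i2 no-port BR/MUL
#2 head=3: mulh/sub i3,i4 dual
#3 head=5: sll/and i5,i6 dual
#4 head=7: ld i7 RAW r0
#5 head=8: sll/or i8,i9 dual
#6 head=10: blt/and i10,i11 dual
#7 head=12: bne/add i12,i13 dual

PAIRS = 6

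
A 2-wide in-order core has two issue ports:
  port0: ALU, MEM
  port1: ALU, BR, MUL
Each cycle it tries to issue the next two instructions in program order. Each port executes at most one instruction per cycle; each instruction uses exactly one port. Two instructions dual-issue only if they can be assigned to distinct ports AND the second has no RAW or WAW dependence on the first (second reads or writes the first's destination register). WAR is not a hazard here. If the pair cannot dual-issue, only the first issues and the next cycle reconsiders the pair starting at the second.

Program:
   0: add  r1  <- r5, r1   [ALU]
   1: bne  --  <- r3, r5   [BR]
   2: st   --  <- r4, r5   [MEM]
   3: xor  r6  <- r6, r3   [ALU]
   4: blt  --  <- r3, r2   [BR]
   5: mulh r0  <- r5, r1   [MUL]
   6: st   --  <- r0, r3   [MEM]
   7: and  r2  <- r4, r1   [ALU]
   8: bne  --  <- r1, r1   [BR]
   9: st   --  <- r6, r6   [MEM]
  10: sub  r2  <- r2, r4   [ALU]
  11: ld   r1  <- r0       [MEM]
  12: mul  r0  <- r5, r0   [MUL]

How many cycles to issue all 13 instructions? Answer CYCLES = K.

CYCLES = 8

t=0 i0+i1:add+bne ; 2-wide
t=1 i2+i3:st+xor ; 2-wide
t=2 i4:blt ; no-port BR/MUL
t=3 i5:mulh ; RAW r0
t=4 i6+i7:st+and ; 2-wide
t=5 i8+i9:bne+st ; 2-wide
t=6 i10+i11:sub+ld ; 2-wide
t=7 i12:mul ; tail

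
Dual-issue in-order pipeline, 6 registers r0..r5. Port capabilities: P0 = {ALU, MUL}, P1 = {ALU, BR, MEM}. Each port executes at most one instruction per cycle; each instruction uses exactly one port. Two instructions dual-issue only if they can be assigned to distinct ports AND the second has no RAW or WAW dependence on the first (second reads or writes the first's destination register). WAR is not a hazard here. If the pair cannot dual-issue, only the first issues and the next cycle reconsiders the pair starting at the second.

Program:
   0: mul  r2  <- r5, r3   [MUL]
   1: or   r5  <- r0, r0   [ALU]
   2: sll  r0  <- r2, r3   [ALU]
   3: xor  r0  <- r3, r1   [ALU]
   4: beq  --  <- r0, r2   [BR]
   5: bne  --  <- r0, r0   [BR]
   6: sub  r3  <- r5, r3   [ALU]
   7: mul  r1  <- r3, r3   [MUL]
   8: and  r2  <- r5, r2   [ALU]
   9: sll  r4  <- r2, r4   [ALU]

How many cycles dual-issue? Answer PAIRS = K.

PAIRS = 3

  cy0 -> i0&i1 (mul.MUL;or.ALU) dual
  cy1 -> i2 (sll.ALU) WAW r0
  cy2 -> i3 (xor.ALU) RAW r0
  cy3 -> i4 (beq.BR) no-port BR/BR
  cy4 -> i5&i6 (bne.BR;sub.ALU) dual
  cy5 -> i7&i8 (mul.MUL;and.ALU) dual
  cy6 -> i9 (sll.ALU) tail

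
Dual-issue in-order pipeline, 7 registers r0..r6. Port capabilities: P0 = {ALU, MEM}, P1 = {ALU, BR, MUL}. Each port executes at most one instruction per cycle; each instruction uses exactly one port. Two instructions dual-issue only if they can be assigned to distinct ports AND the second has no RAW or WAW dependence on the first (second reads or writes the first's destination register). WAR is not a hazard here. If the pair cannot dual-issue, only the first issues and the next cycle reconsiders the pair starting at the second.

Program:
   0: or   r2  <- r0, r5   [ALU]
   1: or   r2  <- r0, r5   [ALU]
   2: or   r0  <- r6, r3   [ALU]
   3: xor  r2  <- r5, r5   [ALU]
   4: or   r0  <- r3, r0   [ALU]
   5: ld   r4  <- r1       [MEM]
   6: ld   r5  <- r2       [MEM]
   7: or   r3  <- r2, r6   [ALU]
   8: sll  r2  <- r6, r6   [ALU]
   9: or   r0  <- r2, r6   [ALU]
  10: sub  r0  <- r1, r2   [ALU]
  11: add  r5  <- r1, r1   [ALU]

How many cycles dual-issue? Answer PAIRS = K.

PAIRS = 4

  cy0 -> i0 (or.ALU) WAW r2
  cy1 -> i1+i2 (or.ALU/or.ALU) 2-wide
  cy2 -> i3+i4 (xor.ALU/or.ALU) 2-wide
  cy3 -> i5 (ld.MEM) no-port MEM/MEM
  cy4 -> i6+i7 (ld.MEM/or.ALU) 2-wide
  cy5 -> i8 (sll.ALU) RAW r2
  cy6 -> i9 (or.ALU) WAW r0
  cy7 -> i10+i11 (sub.ALU/add.ALU) 2-wide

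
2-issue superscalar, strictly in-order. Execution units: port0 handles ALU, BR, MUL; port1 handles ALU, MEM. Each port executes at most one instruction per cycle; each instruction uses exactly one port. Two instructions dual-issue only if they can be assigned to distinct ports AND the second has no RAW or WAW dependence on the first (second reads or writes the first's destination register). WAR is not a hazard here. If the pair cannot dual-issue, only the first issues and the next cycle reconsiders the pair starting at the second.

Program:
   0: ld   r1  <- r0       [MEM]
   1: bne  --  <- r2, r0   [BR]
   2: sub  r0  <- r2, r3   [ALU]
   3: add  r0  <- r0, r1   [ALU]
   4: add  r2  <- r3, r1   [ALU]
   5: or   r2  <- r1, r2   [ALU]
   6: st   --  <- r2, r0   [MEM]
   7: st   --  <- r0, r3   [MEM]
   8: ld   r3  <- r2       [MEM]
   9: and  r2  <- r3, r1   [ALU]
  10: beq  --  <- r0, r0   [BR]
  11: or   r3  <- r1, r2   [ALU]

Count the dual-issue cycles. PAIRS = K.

c0: i0+i1 ld bne  2-wide
c1: i2 sub  RAW+WAW r0
c2: i3+i4 add add  2-wide
c3: i5 or  RAW r2
c4: i6 st  no-port MEM/MEM
c5: i7 st  no-port MEM/MEM
c6: i8 ld  RAW r3
c7: i9+i10 and beq  2-wide
c8: i11 or  tail

PAIRS = 3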